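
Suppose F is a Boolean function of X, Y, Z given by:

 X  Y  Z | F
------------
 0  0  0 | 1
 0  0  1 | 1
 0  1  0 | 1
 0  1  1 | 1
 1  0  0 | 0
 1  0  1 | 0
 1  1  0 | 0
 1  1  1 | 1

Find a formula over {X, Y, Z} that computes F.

The 0-rows are (1,0,0), (1,0,1), (1,1,0). Take each as a conjunction (X·¬Y·¬Z, X·¬Y·Z, X·Y·¬Z), form their disjunction, and complement — that gives a formula that is 1 everywhere F is.

F(X, Y, Z) = NOT ((((X AND NOT Y) AND NOT Z) OR ((X AND NOT Y) AND Z)) OR ((X AND Y) AND NOT Z))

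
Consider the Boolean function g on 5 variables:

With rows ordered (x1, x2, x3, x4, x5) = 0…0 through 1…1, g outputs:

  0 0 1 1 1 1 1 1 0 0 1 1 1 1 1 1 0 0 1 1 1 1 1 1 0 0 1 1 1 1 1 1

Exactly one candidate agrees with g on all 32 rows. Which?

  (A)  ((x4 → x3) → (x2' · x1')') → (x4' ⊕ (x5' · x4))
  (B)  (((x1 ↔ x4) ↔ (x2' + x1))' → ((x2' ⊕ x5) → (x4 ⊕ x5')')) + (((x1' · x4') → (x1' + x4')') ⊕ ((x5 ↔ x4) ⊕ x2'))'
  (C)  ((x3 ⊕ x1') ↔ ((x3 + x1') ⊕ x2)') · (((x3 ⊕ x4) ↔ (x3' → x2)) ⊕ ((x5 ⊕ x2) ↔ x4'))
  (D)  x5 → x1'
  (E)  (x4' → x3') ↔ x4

(A): at (0,0,0,0,0) it gives 1, but g = 0 — eliminated.
(B): at (0,0,0,0,0) it gives 1, but g = 0 — eliminated.
(C): at (0,0,0,1,0) it gives 0, but g = 1 — eliminated.
(D): at (0,0,0,0,0) it gives 1, but g = 0 — eliminated.
Only (E) survives; checking it on all 32 rows confirms it matches g.

E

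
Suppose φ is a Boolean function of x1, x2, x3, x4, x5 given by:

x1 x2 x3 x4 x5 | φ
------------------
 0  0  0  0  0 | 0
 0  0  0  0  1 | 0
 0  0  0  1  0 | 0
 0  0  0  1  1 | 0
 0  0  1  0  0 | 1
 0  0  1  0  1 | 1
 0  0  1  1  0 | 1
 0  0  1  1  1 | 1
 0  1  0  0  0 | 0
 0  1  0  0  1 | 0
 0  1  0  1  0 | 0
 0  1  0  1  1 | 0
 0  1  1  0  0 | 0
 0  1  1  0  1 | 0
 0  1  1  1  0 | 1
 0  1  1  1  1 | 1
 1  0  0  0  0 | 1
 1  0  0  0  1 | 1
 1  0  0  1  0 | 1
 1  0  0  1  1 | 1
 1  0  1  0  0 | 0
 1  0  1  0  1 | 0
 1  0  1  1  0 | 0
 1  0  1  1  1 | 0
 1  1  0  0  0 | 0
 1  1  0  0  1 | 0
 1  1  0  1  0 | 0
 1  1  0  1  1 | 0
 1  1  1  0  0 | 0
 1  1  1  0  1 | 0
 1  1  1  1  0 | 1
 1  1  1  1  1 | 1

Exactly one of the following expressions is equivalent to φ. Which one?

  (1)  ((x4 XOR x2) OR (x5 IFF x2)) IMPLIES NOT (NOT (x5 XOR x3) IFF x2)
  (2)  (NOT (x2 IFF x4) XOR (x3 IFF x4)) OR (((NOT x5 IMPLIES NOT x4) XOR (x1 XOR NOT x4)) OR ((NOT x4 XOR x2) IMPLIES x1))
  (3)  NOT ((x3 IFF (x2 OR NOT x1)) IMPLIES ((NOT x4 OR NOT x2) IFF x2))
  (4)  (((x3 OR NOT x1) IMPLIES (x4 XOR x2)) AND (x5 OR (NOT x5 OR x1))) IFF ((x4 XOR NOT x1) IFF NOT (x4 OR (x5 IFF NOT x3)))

(1): at (0,0,0,0,0) it gives 1, but φ = 0 — eliminated.
(2): at (0,0,0,0,0) it gives 1, but φ = 0 — eliminated.
(4): at (0,0,0,0,1) it gives 1, but φ = 0 — eliminated.
Only (3) survives; checking it on all 32 rows confirms it matches φ.

3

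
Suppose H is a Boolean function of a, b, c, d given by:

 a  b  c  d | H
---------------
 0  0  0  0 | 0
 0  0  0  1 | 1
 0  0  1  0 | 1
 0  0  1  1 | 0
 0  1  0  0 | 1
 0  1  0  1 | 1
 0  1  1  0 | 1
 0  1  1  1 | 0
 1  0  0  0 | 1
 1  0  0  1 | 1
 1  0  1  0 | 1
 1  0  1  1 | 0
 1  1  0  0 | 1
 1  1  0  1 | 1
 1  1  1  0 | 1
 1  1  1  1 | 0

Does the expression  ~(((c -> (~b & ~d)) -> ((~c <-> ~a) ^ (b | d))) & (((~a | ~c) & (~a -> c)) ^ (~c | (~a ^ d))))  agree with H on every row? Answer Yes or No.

Yes

Test each input against both H and the formula:
  a=0, b=0, c=0, d=0: formula gives 0, H = 0 ✓
  a=0, b=0, c=0, d=1: formula gives 1, H = 1 ✓
  a=0, b=0, c=1, d=0: formula gives 1, H = 1 ✓
  a=0, b=0, c=1, d=1: formula gives 0, H = 0 ✓
  …and likewise for the remaining 12 rows.
All 16 rows match — the expression computes H exactly.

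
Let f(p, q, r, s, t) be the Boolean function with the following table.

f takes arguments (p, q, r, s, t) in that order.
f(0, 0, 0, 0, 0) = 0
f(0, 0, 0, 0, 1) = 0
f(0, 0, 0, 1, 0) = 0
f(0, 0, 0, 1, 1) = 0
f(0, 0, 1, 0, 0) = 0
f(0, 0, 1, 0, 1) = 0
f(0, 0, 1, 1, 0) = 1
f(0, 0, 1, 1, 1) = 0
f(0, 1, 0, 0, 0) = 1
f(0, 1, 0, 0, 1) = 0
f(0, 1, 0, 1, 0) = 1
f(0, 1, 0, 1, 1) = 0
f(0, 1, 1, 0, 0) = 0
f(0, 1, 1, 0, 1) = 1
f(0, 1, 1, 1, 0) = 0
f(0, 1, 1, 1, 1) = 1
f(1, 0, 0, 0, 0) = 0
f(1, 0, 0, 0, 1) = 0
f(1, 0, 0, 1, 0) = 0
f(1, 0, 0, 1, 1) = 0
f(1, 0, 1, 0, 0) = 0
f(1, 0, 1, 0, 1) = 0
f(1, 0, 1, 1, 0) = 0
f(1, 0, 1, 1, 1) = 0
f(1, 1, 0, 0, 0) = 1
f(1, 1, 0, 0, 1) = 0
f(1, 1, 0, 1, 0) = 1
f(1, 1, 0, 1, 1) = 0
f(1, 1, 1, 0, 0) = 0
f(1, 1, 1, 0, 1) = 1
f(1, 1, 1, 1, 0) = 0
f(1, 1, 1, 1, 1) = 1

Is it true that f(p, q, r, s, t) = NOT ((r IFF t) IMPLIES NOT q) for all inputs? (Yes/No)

Check the formula against f row by row:
  p=0, q=0, r=0, s=0, t=0: formula gives 0, f = 0 ✓
  p=0, q=0, r=0, s=0, t=1: formula gives 0, f = 0 ✓
  p=0, q=0, r=0, s=1, t=0: formula gives 0, f = 0 ✓
  p=0, q=0, r=0, s=1, t=1: formula gives 0, f = 0 ✓
  …
  p=0, q=0, r=1, s=1, t=0: formula gives 0, but f = 1 ✗
Row (0,0,1,1,0) is a counterexample, so the formula is not equivalent to f.

No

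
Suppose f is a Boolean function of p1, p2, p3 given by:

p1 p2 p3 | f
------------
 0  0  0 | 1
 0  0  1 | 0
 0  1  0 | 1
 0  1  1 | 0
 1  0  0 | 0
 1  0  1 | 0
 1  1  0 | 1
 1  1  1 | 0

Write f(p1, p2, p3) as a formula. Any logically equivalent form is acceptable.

f(p1, p2, p3) = (((~p1 & ~p2) & ~p3) | ((~p1 & p2) & ~p3)) | ((p1 & p2) & ~p3)

f=1 on 3 inputs: (0,0,0), (0,1,0), (1,1,0). Reading each as a conjunction of literals (¬p1·¬p2·¬p3, ¬p1·p2·¬p3, p1·p2·¬p3) and taking the OR gives the canonical DNF.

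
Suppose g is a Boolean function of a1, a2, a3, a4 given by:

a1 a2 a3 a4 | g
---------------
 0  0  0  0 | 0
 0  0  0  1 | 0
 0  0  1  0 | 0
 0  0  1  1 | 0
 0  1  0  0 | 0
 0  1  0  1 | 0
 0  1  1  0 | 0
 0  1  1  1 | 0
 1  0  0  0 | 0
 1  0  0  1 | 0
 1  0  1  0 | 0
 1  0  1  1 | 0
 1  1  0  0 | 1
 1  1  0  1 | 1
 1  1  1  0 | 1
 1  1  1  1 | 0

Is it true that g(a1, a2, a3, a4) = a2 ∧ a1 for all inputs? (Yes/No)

Evaluate a2 ∧ a1 on each row and compare to g:
  a1=0, a2=0, a3=0, a4=0: formula gives 0, g = 0 ✓
  a1=0, a2=0, a3=0, a4=1: formula gives 0, g = 0 ✓
  a1=0, a2=0, a3=1, a4=0: formula gives 0, g = 0 ✓
  a1=0, a2=0, a3=1, a4=1: formula gives 0, g = 0 ✓
  …
  a1=1, a2=1, a3=1, a4=1: formula gives 1, but g = 0 ✗
A single disagreement suffices: at (1,1,1,1) they differ, so the formula does not compute g.

No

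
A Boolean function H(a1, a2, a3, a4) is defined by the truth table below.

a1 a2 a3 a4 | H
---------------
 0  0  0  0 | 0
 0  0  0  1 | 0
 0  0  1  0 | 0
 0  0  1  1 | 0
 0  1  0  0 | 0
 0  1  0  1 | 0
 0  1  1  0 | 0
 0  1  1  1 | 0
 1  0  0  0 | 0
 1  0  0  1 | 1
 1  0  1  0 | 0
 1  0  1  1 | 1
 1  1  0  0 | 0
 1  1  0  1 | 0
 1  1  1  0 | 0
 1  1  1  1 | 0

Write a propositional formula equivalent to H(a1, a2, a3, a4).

H(a1, a2, a3, a4) = (((a1 & ~a2) & ~a3) & a4) | (((a1 & ~a2) & a3) & a4)

Collect the rows where H=1 — (1,0,0,1), (1,0,1,1) — and write one minterm per row: a1·¬a2·¬a3·a4, a1·¬a2·a3·a4. Their union (logical OR) reproduces the table exactly.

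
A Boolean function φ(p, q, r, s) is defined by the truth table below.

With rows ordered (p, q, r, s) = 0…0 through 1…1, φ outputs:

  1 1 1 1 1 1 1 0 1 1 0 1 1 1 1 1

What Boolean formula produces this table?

φ is 0 on only 2 rows — (0,1,1,1), (1,0,1,0). Writing each as a minterm (¬p·q·r·s, p·¬q·r·¬s) and OR-ing them characterizes exactly where φ=0, so φ is the negation of that disjunction.

φ(p, q, r, s) = not ((((not p and q) and r) and s) or (((p and not q) and r) and not s))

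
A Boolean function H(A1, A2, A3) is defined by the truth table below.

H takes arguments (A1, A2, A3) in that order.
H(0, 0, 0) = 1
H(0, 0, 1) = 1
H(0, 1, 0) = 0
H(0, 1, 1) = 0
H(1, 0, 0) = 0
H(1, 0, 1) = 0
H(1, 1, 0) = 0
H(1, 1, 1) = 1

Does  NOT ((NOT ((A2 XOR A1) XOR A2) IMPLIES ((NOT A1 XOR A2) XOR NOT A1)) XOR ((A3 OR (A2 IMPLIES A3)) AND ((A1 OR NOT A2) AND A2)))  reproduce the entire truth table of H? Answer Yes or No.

Yes

Check the formula against H row by row:
  A1=0, A2=0, A3=0: formula gives 1, H = 1 ✓
  A1=0, A2=0, A3=1: formula gives 1, H = 1 ✓
  A1=0, A2=1, A3=0: formula gives 0, H = 0 ✓
  A1=0, A2=1, A3=1: formula gives 0, H = 0 ✓
  A1=1, A2=0, A3=0: formula gives 0, H = 0 ✓
  … (the remaining 3 rows also agree.)
No disagreement on any input; they are logically equivalent.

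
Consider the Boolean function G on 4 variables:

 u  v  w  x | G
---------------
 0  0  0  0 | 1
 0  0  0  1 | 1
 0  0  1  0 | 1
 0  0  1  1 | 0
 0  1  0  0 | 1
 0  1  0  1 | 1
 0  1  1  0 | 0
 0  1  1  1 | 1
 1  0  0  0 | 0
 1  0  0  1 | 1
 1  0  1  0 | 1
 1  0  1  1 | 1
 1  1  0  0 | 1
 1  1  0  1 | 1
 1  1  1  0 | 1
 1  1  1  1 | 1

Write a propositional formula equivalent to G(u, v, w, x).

G(u, v, w, x) = (((((u' · v') · w) · x) + (((u' · v) · w) · x')) + (((u · v') · w') · x'))'

There are just 3 zero rows: (0,0,1,1), (0,1,1,0), (1,0,0,0). Their minterms are ¬u·¬v·w·x, ¬u·v·w·¬x, u·¬v·¬w·¬x; the OR of those covers precisely the 0-outputs, and negating it yields G.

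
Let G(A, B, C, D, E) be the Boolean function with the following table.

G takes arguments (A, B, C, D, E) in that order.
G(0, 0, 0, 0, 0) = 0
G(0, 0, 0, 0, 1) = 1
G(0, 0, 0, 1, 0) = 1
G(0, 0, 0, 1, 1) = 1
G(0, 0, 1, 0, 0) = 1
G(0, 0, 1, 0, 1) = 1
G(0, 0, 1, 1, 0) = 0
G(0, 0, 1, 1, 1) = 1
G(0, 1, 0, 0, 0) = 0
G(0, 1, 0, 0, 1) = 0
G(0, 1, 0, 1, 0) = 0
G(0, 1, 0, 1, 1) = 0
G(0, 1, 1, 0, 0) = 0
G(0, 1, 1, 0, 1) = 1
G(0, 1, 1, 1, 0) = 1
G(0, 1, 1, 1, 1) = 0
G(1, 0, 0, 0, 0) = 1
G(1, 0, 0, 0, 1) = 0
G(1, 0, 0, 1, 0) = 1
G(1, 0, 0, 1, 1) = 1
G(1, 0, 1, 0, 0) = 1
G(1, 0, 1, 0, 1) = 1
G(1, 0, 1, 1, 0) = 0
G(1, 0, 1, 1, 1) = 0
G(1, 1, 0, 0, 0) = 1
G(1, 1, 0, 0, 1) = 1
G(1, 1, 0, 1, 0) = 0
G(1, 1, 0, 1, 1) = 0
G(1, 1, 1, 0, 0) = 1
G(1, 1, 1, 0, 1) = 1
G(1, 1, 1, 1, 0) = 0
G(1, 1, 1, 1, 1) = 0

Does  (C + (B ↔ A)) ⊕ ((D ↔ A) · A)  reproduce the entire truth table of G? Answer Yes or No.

Test each input against both G and the formula:
  A=0, B=0, C=0, D=0, E=0: formula gives 1, but G = 0 ✗
Row (0,0,0,0,0) is a counterexample, so the formula is not equivalent to G.

No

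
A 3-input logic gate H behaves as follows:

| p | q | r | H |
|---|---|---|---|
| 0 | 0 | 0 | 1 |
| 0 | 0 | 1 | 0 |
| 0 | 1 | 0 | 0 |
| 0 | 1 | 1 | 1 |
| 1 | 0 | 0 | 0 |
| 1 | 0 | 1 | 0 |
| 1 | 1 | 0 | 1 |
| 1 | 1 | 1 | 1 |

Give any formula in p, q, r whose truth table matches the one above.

Collect the rows where H=1 — (0,0,0), (0,1,1), (1,1,0), (1,1,1) — and write one minterm per row: ¬p·¬q·¬r, ¬p·q·r, p·q·¬r, p·q·r. Their union (logical OR) reproduces the table exactly.

H(p, q, r) = ((((p' · q') · r') + ((p' · q) · r)) + ((p · q) · r')) + ((p · q) · r)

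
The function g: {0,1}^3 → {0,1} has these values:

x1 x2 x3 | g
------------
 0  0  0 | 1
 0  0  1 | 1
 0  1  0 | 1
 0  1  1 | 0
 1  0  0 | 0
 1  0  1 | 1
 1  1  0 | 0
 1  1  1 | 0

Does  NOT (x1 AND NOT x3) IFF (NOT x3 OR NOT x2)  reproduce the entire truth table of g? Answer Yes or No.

Evaluate NOT (x1 AND NOT x3) IFF (NOT x3 OR NOT x2) on each row and compare to g:
  x1=0, x2=0, x3=0: formula gives 1, g = 1 ✓
  x1=0, x2=0, x3=1: formula gives 1, g = 1 ✓
  x1=0, x2=1, x3=0: formula gives 1, g = 1 ✓
  x1=0, x2=1, x3=1: formula gives 0, g = 0 ✓
  x1=1, x2=0, x3=0: formula gives 0, g = 0 ✓
  … (the remaining 3 rows also agree.)
No disagreement on any input; they are logically equivalent.

Yes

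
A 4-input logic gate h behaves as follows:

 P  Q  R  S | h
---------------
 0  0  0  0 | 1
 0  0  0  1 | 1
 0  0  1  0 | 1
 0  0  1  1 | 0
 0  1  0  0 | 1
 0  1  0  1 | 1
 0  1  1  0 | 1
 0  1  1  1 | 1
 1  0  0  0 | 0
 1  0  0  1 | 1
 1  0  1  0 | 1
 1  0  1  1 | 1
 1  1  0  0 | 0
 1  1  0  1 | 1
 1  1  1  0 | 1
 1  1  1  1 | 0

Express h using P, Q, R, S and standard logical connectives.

h(P, Q, R, S) = not ((((((not P and not Q) and R) and S) or (((P and not Q) and not R) and not S)) or (((P and Q) and not R) and not S)) or (((P and Q) and R) and S))

h is 0 on only 4 rows — (0,0,1,1), (1,0,0,0), (1,1,0,0), (1,1,1,1). Writing each as a minterm (¬P·¬Q·R·S, P·¬Q·¬R·¬S, P·Q·¬R·¬S, P·Q·R·S) and OR-ing them characterizes exactly where h=0, so h is the negation of that disjunction.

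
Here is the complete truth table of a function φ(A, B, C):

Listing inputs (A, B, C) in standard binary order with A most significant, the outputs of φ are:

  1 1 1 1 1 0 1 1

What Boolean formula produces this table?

Only row (1,0,1) gives 0. So φ is 1 everywhere except there — the complement of the minterm A·¬B·C.

φ(A, B, C) = not ((A and not B) and C)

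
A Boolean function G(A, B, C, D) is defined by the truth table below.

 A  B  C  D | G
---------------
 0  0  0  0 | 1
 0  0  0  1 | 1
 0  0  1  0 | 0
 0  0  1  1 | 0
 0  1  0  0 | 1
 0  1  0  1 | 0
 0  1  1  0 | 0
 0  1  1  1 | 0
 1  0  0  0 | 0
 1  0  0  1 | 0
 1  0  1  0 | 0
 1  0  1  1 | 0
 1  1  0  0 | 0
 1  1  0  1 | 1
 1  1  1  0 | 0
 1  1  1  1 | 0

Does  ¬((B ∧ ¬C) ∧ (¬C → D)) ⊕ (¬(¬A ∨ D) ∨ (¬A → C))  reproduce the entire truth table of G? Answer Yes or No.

Test each input against both G and the formula:
  A=0, B=0, C=0, D=0: formula gives 1, G = 1 ✓
  A=0, B=0, C=0, D=1: formula gives 1, G = 1 ✓
  A=0, B=0, C=1, D=0: formula gives 0, G = 0 ✓
  A=0, B=0, C=1, D=1: formula gives 0, G = 0 ✓
  …and likewise for the remaining 12 rows.
No disagreement on any input; they are logically equivalent.

Yes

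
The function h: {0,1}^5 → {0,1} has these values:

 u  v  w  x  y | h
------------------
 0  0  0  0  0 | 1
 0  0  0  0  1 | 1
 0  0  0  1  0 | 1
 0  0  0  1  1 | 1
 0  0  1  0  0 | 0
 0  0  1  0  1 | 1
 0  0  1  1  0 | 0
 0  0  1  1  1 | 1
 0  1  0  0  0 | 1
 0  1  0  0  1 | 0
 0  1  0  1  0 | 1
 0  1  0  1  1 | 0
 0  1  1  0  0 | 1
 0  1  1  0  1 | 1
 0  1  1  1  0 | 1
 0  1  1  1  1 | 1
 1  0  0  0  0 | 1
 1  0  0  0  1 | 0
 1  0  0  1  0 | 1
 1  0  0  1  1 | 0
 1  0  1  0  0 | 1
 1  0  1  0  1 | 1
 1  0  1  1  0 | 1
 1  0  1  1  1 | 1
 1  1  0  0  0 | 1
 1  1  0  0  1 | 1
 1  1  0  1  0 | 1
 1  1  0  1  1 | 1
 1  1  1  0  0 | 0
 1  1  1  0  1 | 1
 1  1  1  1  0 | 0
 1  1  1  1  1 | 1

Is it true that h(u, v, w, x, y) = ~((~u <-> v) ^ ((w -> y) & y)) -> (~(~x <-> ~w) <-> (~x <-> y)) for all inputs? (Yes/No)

Evaluate ~((~u <-> v) ^ ((w -> y) & y)) -> (~(~x <-> ~w) <-> (~x <-> y)) on each row and compare to h:
  u=0, v=0, w=0, x=0, y=0: formula gives 1, h = 1 ✓
  u=0, v=0, w=0, x=0, y=1: formula gives 1, h = 1 ✓
  u=0, v=0, w=0, x=1, y=0: formula gives 1, h = 1 ✓
  u=0, v=0, w=0, x=1, y=1: formula gives 1, h = 1 ✓
  … (the remaining 28 rows also agree.)
Every row agrees, so the formula is equivalent.

Yes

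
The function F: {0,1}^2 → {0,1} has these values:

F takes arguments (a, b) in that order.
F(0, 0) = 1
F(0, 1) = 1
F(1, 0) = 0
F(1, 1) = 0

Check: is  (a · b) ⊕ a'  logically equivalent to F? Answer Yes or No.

Evaluate (a · b) ⊕ a' on each row and compare to F:
  a=0, b=0: formula gives 1, F = 1 ✓
  a=0, b=1: formula gives 1, F = 1 ✓
  a=1, b=0: formula gives 0, F = 0 ✓
  a=1, b=1: formula gives 1, but F = 0 ✗
Since they disagree at (1,1), the expression is not a correct formula for F.

No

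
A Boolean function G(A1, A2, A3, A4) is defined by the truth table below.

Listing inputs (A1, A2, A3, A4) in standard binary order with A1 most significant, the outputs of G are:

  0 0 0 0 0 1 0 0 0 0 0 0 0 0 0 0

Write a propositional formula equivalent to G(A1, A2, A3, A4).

G(A1, A2, A3, A4) = ((NOT A1 AND A2) AND NOT A3) AND A4

Only row (0,1,0,1) gives 1. That row's minterm ¬A1·A2·¬A3·A4 is G directly.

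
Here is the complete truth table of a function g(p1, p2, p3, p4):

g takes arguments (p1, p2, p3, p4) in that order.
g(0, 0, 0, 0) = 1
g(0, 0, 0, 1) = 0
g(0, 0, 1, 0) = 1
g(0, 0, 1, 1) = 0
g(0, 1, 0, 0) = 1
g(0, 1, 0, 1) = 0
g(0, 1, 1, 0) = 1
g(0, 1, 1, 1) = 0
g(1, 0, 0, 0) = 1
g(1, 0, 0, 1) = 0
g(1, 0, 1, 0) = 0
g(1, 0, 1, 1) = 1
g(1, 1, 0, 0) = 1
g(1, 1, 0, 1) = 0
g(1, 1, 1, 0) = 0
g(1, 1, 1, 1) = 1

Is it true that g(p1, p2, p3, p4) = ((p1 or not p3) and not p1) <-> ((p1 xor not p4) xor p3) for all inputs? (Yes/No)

Check the formula against g row by row:
  p1=0, p2=0, p3=0, p4=0: formula gives 1, g = 1 ✓
  p1=0, p2=0, p3=0, p4=1: formula gives 0, g = 0 ✓
  p1=0, p2=0, p3=1, p4=0: formula gives 1, g = 1 ✓
  p1=0, p2=0, p3=1, p4=1: formula gives 0, g = 0 ✓
  …and likewise for the remaining 12 rows.
No disagreement on any input; they are logically equivalent.

Yes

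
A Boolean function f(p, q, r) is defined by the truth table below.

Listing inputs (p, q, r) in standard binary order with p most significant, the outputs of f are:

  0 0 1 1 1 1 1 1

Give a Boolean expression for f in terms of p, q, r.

f is 0 on only 2 rows — (0,0,0), (0,0,1). Writing each as a minterm (¬p·¬q·¬r, ¬p·¬q·r) and OR-ing them characterizes exactly where f=0, so f is the negation of that disjunction.

f(p, q, r) = ¬(((¬p ∧ ¬q) ∧ ¬r) ∨ ((¬p ∧ ¬q) ∧ r))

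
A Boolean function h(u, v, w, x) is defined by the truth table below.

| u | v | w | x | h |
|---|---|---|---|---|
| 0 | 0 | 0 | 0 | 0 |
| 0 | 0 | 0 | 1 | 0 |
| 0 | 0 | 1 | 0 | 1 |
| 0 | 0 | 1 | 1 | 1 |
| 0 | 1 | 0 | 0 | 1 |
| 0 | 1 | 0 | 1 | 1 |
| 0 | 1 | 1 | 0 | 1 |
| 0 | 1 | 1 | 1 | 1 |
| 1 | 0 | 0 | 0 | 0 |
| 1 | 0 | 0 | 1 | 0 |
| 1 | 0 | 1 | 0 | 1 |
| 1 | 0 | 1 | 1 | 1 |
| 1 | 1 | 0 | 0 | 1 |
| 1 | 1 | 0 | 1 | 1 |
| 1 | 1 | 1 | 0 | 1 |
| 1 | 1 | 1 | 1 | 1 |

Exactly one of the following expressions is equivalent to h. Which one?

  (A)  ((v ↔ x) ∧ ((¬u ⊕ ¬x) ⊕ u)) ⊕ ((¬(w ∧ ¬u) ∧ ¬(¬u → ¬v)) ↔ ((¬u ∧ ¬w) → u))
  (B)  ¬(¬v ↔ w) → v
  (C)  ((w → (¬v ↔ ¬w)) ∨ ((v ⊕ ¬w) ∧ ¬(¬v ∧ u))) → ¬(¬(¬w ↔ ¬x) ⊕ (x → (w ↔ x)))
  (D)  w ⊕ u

(A): at (0,0,0,0) it gives 1, but h = 0 — eliminated.
(C): at (0,1,0,0) it gives 0, but h = 1 — eliminated.
(D): at (0,1,0,0) it gives 0, but h = 1 — eliminated.
Only (B) survives; checking it on all 16 rows confirms it matches h.

B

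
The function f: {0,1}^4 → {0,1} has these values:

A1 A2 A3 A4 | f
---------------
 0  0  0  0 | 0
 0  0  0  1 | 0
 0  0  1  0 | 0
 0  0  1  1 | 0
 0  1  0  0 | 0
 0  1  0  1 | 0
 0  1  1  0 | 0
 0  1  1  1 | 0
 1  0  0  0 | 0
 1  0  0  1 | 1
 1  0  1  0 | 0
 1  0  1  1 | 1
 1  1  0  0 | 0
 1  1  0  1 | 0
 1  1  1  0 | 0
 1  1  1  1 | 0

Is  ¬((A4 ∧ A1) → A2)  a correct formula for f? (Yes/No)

Yes

Test each input against both f and the formula:
  A1=0, A2=0, A3=0, A4=0: formula gives 0, f = 0 ✓
  A1=0, A2=0, A3=0, A4=1: formula gives 0, f = 0 ✓
  A1=0, A2=0, A3=1, A4=0: formula gives 0, f = 0 ✓
  A1=0, A2=0, A3=1, A4=1: formula gives 0, f = 0 ✓
  …and likewise for the remaining 12 rows.
All 16 rows match — the expression computes f exactly.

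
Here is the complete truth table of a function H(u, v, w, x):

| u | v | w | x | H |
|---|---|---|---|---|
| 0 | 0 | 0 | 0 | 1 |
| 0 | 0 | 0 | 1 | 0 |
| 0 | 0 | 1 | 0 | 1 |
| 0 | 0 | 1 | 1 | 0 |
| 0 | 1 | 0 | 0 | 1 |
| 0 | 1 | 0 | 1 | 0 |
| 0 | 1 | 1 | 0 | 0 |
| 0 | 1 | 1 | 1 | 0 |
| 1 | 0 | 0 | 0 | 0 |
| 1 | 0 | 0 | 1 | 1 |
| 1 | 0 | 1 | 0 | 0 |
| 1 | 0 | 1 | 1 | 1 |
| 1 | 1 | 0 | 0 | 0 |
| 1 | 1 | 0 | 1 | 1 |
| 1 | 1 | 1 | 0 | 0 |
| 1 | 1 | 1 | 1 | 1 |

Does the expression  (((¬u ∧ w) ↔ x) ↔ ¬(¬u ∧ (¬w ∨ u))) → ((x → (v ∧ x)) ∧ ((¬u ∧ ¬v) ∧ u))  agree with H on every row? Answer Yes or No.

No

Evaluate (((¬u ∧ w) ↔ x) ↔ ¬(¬u ∧ (¬w ∨ u))) → ((x → (v ∧ x)) ∧ ((¬u ∧ ¬v) ∧ u)) on each row and compare to H:
  u=0, v=0, w=0, x=0: formula gives 1, H = 1 ✓
  u=0, v=0, w=0, x=1: formula gives 0, H = 0 ✓
  u=0, v=0, w=1, x=0: formula gives 1, H = 1 ✓
  u=0, v=0, w=1, x=1: formula gives 0, H = 0 ✓
  …
  u=0, v=1, w=1, x=0: formula gives 1, but H = 0 ✗
A single disagreement suffices: at (0,1,1,0) they differ, so the formula does not compute H.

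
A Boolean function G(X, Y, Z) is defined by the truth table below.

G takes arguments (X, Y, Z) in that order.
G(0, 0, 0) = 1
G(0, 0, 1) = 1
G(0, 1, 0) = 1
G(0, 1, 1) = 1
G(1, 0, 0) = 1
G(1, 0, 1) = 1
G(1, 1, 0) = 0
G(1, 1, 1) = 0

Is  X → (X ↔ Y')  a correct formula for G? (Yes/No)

Check the formula against G row by row:
  X=0, Y=0, Z=0: formula gives 1, G = 1 ✓
  X=0, Y=0, Z=1: formula gives 1, G = 1 ✓
  X=0, Y=1, Z=0: formula gives 1, G = 1 ✓
  X=0, Y=1, Z=1: formula gives 1, G = 1 ✓
  X=1, Y=0, Z=0: formula gives 1, G = 1 ✓
  … (the remaining 3 rows also agree.)
All 8 rows match — the expression computes G exactly.

Yes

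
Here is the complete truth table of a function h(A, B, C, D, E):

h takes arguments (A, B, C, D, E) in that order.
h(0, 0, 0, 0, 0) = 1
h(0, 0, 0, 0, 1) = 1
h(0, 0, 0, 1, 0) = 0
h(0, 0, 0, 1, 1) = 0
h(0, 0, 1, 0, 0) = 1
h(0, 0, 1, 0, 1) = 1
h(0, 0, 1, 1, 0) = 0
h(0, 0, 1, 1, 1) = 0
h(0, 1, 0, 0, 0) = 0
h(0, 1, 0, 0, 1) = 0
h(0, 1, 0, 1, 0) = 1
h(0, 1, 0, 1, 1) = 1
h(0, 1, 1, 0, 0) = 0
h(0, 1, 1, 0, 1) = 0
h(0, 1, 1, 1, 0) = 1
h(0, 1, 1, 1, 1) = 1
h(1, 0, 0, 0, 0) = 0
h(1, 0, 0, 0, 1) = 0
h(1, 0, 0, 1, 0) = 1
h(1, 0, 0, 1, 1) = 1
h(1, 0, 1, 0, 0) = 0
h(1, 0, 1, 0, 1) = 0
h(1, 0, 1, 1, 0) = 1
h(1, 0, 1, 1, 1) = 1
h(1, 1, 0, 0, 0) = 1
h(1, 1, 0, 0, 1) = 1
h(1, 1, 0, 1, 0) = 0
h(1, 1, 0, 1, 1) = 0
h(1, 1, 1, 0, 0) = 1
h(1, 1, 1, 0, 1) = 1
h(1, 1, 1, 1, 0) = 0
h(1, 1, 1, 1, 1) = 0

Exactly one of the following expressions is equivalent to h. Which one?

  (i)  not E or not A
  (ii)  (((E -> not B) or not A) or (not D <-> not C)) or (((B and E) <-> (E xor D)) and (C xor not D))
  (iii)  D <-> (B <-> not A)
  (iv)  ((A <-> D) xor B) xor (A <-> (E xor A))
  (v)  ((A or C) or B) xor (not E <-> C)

iii

(i): at (0,0,0,1,0) it gives 1, but h = 0 — eliminated.
(ii): at (0,0,0,1,0) it gives 1, but h = 0 — eliminated.
(iv): at (0,0,0,0,0) it gives 0, but h = 1 — eliminated.
(v): at (0,0,0,0,0) it gives 0, but h = 1 — eliminated.
(iii) is the remaining candidate, and it agrees with h on all 32 inputs.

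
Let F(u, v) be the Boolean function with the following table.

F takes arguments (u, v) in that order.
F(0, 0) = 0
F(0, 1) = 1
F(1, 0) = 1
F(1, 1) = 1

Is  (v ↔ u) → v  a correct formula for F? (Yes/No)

Evaluate (v ↔ u) → v on each row and compare to F:
  u=0, v=0: formula gives 0, F = 0 ✓
  u=0, v=1: formula gives 1, F = 1 ✓
  u=1, v=0: formula gives 1, F = 1 ✓
  u=1, v=1: formula gives 1, F = 1 ✓
No disagreement on any input; they are logically equivalent.

Yes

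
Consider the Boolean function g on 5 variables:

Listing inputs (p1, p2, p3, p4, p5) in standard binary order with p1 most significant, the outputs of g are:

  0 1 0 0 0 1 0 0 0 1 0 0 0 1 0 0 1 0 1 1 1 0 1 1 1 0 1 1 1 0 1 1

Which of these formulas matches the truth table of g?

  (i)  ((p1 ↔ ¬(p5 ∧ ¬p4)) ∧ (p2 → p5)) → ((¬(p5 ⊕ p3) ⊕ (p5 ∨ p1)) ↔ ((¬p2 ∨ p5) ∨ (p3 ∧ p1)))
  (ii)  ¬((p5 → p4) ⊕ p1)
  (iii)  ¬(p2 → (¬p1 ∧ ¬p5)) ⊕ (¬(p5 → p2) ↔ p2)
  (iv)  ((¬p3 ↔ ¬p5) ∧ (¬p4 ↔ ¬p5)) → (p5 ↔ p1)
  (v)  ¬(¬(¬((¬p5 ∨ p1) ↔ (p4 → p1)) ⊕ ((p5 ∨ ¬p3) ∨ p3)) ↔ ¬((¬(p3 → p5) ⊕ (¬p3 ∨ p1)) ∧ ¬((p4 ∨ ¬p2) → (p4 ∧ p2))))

(i) fails at (0,0,0,0,0): the formula yields 1, g is 0.
(iii) fails at (0,0,0,0,0): the formula yields 1, g is 0.
(iv) fails at (0,0,0,0,0): the formula yields 1, g is 0.
(v) fails at (0,0,0,1,0): the formula yields 1, g is 0.
That leaves (ii). Evaluating it on every row reproduces the table of g exactly.

ii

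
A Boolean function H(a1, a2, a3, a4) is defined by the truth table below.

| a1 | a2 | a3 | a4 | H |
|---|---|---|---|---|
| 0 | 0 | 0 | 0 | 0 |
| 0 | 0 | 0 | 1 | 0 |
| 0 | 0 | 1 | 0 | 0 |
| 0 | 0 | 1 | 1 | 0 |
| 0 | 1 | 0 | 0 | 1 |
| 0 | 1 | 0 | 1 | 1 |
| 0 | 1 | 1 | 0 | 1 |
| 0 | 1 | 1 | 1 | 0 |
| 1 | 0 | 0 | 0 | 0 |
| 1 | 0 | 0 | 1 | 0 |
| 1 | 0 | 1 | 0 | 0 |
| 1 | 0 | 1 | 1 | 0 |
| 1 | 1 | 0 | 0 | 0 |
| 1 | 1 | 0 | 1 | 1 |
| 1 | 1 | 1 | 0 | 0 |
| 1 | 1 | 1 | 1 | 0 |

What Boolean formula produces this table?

Collect the rows where H=1 — (0,1,0,0), (0,1,0,1), (0,1,1,0), (1,1,0,1) — and write one minterm per row: ¬a1·a2·¬a3·¬a4, ¬a1·a2·¬a3·a4, ¬a1·a2·a3·¬a4, a1·a2·¬a3·a4. Their union (logical OR) reproduces the table exactly.

H(a1, a2, a3, a4) = (((((NOT a1 AND a2) AND NOT a3) AND NOT a4) OR (((NOT a1 AND a2) AND NOT a3) AND a4)) OR (((NOT a1 AND a2) AND a3) AND NOT a4)) OR (((a1 AND a2) AND NOT a3) AND a4)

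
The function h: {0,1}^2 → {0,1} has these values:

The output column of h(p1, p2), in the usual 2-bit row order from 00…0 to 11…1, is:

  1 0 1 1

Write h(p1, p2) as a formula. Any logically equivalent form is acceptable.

h(p1, p2) = p2 -> p1

This is p2 → p1 (false only at 0,1).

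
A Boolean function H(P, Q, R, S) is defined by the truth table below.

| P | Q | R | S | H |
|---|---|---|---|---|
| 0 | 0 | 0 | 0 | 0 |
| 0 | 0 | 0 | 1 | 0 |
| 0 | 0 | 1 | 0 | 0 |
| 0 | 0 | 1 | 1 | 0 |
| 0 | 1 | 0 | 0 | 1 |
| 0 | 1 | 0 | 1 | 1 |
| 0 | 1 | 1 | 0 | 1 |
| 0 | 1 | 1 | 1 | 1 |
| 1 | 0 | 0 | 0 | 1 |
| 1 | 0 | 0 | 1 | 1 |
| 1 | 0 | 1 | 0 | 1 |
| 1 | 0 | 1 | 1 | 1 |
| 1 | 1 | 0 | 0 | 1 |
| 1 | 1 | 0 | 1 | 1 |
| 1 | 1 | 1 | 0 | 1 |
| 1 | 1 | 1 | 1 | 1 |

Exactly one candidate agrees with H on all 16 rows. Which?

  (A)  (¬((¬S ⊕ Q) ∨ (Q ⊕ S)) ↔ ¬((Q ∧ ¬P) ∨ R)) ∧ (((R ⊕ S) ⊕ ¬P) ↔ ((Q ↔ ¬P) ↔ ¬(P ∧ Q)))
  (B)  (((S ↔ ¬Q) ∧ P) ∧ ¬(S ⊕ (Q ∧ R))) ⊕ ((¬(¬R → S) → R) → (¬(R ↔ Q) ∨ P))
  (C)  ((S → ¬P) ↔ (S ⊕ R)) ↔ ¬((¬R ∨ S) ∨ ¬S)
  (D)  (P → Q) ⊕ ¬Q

(A) fails at (0,0,1,0): the formula yields 1, H is 0.
(B) fails at (0,0,0,0): the formula yields 1, H is 0.
(C) fails at (0,0,0,0): the formula yields 1, H is 0.
That leaves (D). Evaluating it on every row reproduces the table of H exactly.

D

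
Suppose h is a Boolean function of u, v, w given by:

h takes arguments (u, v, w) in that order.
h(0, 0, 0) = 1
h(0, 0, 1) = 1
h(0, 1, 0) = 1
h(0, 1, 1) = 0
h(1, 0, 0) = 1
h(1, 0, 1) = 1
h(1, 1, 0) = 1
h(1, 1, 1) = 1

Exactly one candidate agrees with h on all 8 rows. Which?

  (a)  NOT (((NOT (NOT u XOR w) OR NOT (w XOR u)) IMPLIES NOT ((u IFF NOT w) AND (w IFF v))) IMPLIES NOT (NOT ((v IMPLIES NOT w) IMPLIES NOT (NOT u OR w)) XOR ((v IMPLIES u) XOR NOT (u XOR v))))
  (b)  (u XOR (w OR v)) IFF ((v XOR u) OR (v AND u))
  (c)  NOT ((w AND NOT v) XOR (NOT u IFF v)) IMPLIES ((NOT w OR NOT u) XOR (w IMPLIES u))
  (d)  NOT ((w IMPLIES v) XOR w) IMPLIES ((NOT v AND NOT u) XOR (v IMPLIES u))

(a) fails at (1,0,0): the formula yields 0, h is 1.
(b) fails at (0,0,1): the formula yields 0, h is 1.
(c) fails at (0,0,0): the formula yields 0, h is 1.
(d) is the remaining candidate, and it agrees with h on all 8 inputs.

d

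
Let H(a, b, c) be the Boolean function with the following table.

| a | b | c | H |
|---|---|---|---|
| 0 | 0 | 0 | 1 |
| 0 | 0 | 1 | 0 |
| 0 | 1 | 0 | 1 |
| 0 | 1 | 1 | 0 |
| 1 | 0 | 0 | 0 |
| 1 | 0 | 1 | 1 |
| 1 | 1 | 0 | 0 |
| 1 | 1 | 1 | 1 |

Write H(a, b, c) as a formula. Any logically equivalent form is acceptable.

Collect the rows where H=1 — (0,0,0), (0,1,0), (1,0,1), (1,1,1) — and write one minterm per row: ¬a·¬b·¬c, ¬a·b·¬c, a·¬b·c, a·b·c. Their union (logical OR) reproduces the table exactly.

H(a, b, c) = ((((¬a ∧ ¬b) ∧ ¬c) ∨ ((¬a ∧ b) ∧ ¬c)) ∨ ((a ∧ ¬b) ∧ c)) ∨ ((a ∧ b) ∧ c)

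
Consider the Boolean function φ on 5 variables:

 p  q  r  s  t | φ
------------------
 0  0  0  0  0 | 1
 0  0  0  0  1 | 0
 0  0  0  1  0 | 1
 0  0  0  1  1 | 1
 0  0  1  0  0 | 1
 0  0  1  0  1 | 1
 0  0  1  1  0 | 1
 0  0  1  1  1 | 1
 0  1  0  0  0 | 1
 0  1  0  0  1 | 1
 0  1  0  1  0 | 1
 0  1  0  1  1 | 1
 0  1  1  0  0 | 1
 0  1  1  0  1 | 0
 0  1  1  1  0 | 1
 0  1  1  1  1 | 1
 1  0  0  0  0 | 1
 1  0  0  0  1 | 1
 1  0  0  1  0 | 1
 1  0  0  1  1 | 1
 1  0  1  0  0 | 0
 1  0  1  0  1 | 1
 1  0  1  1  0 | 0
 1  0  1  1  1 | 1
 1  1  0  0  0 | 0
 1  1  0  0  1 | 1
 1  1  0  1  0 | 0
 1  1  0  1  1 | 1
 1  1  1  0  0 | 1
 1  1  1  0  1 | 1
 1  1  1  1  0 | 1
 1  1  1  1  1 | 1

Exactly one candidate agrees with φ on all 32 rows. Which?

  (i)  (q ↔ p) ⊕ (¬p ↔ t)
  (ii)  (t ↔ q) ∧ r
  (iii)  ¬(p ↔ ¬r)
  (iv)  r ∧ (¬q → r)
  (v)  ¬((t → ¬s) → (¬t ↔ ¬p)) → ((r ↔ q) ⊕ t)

(i) disagrees with φ on (0,0,0,1,1) (formula → 0, table → 1); rule it out.
(ii) disagrees with φ on (0,0,0,0,0) (formula → 0, table → 1); rule it out.
(iii) disagrees with φ on (0,0,0,0,1) (formula → 1, table → 0); rule it out.
(iv) disagrees with φ on (0,0,0,0,0) (formula → 0, table → 1); rule it out.
That leaves (v). Evaluating it on every row reproduces the table of φ exactly.

v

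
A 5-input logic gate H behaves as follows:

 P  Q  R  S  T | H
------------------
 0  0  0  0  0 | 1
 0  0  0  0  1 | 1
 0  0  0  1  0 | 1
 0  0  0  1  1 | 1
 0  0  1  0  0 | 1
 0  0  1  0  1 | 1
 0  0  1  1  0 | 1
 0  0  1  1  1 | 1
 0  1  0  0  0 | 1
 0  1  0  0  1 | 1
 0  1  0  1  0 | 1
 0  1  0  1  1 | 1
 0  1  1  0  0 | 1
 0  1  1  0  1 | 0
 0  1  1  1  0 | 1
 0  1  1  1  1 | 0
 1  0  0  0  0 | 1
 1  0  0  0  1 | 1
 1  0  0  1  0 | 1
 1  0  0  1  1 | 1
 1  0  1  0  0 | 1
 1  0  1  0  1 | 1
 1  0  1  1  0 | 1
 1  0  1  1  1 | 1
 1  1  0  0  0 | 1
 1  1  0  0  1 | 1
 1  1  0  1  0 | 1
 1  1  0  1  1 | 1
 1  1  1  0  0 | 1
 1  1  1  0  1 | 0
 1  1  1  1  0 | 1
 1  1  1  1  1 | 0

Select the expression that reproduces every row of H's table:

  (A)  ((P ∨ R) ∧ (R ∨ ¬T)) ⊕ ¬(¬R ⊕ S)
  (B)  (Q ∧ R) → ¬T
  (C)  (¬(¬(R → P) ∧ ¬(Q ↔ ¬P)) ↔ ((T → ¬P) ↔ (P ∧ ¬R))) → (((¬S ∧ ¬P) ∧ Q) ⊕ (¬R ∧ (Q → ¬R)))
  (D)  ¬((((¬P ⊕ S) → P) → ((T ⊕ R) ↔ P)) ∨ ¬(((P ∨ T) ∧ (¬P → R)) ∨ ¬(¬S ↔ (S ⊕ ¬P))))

(A) disagrees with H on (0,0,0,0,0) (formula → 0, table → 1); rule it out.
(C) disagrees with H on (0,0,1,0,0) (formula → 0, table → 1); rule it out.
(D) disagrees with H on (0,0,0,0,0) (formula → 0, table → 1); rule it out.
Only (B) survives; checking it on all 32 rows confirms it matches H.

B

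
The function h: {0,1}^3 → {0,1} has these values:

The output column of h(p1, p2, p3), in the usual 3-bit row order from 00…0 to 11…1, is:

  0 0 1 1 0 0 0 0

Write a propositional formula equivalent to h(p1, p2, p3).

Collect the rows where h=1 — (0,1,0), (0,1,1) — and write one minterm per row: ¬p1·p2·¬p3, ¬p1·p2·p3. Their union (logical OR) reproduces the table exactly.

h(p1, p2, p3) = ((p1' · p2) · p3') + ((p1' · p2) · p3)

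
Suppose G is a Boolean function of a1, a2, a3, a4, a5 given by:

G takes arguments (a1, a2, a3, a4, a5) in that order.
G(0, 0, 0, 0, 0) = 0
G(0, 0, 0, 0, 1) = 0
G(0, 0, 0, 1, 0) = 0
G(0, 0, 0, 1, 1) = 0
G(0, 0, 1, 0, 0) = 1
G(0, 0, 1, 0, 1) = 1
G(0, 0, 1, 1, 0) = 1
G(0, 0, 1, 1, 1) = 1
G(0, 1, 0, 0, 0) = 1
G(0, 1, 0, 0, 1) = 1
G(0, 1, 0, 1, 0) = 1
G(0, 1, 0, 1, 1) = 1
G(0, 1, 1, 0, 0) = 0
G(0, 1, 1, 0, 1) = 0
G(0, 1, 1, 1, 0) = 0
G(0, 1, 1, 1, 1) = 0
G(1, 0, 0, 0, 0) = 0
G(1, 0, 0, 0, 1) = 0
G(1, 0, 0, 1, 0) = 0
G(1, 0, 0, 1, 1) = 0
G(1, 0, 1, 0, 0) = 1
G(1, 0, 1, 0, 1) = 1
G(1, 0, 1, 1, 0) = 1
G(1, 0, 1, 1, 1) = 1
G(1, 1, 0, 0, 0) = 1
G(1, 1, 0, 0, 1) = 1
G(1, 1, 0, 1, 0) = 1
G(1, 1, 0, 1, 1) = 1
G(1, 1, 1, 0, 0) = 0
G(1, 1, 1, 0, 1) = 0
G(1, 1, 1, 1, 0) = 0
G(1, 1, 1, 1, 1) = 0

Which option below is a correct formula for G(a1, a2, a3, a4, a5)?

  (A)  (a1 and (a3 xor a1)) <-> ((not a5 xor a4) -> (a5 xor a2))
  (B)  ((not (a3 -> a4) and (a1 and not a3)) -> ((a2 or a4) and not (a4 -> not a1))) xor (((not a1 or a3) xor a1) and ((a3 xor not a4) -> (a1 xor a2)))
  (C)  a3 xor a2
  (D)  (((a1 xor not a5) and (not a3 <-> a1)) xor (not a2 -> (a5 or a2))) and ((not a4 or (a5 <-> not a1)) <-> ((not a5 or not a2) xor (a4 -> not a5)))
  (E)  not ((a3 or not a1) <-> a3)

C

(A): at (0,0,0,0,0) it gives 1, but G = 0 — eliminated.
(B): at (0,0,0,0,0) it gives 1, but G = 0 — eliminated.
(D): at (0,0,0,1,1) it gives 1, but G = 0 — eliminated.
(E): at (0,0,0,0,0) it gives 1, but G = 0 — eliminated.
(C) is the remaining candidate, and it agrees with G on all 32 inputs.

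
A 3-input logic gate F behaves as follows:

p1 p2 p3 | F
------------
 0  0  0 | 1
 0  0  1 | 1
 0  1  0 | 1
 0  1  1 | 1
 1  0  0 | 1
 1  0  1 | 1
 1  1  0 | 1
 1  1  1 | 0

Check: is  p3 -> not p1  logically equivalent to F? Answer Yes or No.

Check the formula against F row by row:
  p1=0, p2=0, p3=0: formula gives 1, F = 1 ✓
  p1=0, p2=0, p3=1: formula gives 1, F = 1 ✓
  p1=0, p2=1, p3=0: formula gives 1, F = 1 ✓
  p1=0, p2=1, p3=1: formula gives 1, F = 1 ✓
  p1=1, p2=0, p3=0: formula gives 1, F = 1 ✓
  p1=1, p2=0, p3=1: formula gives 0, but F = 1 ✗
A single disagreement suffices: at (1,0,1) they differ, so the formula does not compute F.

No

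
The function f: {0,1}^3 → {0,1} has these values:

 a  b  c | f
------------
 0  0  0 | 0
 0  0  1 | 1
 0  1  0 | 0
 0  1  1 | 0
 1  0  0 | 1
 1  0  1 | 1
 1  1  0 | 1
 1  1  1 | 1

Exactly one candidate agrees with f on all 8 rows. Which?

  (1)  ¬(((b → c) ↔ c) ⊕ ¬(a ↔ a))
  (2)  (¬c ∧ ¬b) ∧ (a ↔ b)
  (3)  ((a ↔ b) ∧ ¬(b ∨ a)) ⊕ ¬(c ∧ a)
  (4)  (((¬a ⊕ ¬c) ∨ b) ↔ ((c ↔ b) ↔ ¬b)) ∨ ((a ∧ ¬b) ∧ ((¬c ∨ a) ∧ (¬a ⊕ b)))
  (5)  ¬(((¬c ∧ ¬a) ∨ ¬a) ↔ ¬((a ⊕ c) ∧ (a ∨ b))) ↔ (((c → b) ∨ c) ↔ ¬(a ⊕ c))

5

(1) fails at (0,0,0): the formula yields 1, f is 0.
(2) fails at (0,0,0): the formula yields 1, f is 0.
(3) fails at (0,0,1): the formula yields 0, f is 1.
(4) fails at (0,0,1): the formula yields 0, f is 1.
Only (5) survives; checking it on all 8 rows confirms it matches f.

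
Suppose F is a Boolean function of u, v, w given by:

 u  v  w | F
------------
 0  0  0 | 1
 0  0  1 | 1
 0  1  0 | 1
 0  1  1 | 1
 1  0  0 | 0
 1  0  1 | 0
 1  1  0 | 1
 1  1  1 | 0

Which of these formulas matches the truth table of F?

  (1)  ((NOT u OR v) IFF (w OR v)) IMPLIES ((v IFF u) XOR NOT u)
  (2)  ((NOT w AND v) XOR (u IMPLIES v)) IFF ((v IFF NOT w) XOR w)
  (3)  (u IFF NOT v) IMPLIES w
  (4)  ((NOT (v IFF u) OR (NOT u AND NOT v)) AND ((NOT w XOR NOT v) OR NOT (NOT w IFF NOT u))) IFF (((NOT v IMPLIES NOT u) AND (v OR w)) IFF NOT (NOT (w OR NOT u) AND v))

(1): at (0,0,1) it gives 0, but F = 1 — eliminated.
(2): at (0,0,0) it gives 0, but F = 1 — eliminated.
(3): at (0,1,0) it gives 0, but F = 1 — eliminated.
That leaves (4). Evaluating it on every row reproduces the table of F exactly.

4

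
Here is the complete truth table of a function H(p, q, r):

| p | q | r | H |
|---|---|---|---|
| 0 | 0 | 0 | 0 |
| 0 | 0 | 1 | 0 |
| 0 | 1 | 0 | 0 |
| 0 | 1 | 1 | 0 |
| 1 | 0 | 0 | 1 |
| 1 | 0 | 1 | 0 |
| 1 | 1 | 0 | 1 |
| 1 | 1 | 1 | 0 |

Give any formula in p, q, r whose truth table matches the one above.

The 1-rows are (1,0,0), (1,1,0). Each contributes one minterm — p·¬q·¬r; p·q·¬r — and their disjunction is a sum-of-products form of H.

H(p, q, r) = ((p ∧ ¬q) ∧ ¬r) ∨ ((p ∧ q) ∧ ¬r)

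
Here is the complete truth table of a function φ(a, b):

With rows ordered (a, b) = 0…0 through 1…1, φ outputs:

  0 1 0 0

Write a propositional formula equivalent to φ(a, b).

φ(a, b) = NOT a AND b

1 only at (0,1): NOT a AND b.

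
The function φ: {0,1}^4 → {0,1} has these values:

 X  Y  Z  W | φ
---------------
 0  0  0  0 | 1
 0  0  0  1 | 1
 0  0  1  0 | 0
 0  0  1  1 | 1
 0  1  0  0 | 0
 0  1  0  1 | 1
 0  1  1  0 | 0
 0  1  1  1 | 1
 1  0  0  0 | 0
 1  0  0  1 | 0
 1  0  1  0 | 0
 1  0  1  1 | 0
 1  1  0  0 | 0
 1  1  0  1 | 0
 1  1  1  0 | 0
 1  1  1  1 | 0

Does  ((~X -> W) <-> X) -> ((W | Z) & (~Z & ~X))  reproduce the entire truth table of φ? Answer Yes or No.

Test each input against both φ and the formula:
  X=0, Y=0, Z=0, W=0: formula gives 0, but φ = 1 ✗
A single disagreement suffices: at (0,0,0,0) they differ, so the formula does not compute φ.

No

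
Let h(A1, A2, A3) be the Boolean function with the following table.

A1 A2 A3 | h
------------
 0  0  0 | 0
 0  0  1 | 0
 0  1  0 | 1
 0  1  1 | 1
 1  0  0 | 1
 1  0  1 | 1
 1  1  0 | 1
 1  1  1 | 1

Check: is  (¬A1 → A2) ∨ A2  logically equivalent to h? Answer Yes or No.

Yes

Test each input against both h and the formula:
  A1=0, A2=0, A3=0: formula gives 0, h = 0 ✓
  A1=0, A2=0, A3=1: formula gives 0, h = 0 ✓
  A1=0, A2=1, A3=0: formula gives 1, h = 1 ✓
  A1=0, A2=1, A3=1: formula gives 1, h = 1 ✓
  A1=1, A2=0, A3=0: formula gives 1, h = 1 ✓
  … (the remaining 3 rows also agree.)
Every row agrees, so the formula is equivalent.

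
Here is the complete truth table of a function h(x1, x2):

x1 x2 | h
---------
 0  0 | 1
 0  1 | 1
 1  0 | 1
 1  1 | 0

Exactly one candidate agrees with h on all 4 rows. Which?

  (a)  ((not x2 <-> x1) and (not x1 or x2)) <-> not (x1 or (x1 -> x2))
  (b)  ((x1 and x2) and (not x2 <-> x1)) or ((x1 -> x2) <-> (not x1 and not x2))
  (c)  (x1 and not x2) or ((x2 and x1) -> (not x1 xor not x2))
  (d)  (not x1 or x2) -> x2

c

(a): at (0,1) it gives 0, but h = 1 — eliminated.
(b): at (0,1) it gives 0, but h = 1 — eliminated.
(d): at (0,0) it gives 0, but h = 1 — eliminated.
That leaves (c). Evaluating it on every row reproduces the table of h exactly.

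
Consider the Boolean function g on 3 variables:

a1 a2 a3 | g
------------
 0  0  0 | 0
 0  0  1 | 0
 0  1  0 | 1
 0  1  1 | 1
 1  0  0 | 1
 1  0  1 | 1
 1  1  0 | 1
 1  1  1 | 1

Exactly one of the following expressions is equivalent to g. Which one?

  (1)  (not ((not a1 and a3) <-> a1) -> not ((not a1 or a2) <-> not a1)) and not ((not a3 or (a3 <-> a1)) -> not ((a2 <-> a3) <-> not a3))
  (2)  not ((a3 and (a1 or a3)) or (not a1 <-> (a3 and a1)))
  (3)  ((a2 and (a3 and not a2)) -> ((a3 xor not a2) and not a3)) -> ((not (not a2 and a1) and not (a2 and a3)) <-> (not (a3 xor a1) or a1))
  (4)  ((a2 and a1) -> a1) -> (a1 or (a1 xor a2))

4

(1) fails at (0,0,0): the formula yields 1, g is 0.
(2) fails at (0,0,0): the formula yields 1, g is 0.
(3) fails at (0,0,0): the formula yields 1, g is 0.
Only (4) survives; checking it on all 8 rows confirms it matches g.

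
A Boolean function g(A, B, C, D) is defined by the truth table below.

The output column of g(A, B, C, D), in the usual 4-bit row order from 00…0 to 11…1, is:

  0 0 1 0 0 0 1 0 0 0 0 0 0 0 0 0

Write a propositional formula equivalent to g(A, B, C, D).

g(A, B, C, D) = (((A' · B') · C) · D') + (((A' · B) · C) · D')

Collect the rows where g=1 — (0,0,1,0), (0,1,1,0) — and write one minterm per row: ¬A·¬B·C·¬D, ¬A·B·C·¬D. Their union (logical OR) reproduces the table exactly.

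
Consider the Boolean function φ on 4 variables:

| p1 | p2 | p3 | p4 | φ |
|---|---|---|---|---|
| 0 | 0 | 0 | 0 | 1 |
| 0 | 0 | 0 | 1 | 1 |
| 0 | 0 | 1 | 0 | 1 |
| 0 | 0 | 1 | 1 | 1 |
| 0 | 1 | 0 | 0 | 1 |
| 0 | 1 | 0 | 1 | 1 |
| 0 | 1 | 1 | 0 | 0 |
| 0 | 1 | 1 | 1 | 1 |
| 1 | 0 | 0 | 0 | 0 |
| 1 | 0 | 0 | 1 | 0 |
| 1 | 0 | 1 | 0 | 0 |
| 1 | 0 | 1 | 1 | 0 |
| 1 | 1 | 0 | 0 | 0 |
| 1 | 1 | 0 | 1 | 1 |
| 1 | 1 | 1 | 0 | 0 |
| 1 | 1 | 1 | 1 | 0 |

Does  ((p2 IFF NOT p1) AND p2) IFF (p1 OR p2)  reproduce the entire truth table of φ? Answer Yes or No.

Test each input against both φ and the formula:
  p1=0, p2=0, p3=0, p4=0: formula gives 1, φ = 1 ✓
  p1=0, p2=0, p3=0, p4=1: formula gives 1, φ = 1 ✓
  p1=0, p2=0, p3=1, p4=0: formula gives 1, φ = 1 ✓
  p1=0, p2=0, p3=1, p4=1: formula gives 1, φ = 1 ✓
  …
  p1=0, p2=1, p3=1, p4=0: formula gives 1, but φ = 0 ✗
A single disagreement suffices: at (0,1,1,0) they differ, so the formula does not compute φ.

No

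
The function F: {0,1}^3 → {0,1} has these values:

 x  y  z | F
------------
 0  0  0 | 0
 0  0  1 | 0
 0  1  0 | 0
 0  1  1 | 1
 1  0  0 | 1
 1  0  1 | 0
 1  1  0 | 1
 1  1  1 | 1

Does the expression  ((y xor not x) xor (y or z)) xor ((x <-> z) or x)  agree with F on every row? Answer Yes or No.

Check the formula against F row by row:
  x=0, y=0, z=0: formula gives 0, F = 0 ✓
  x=0, y=0, z=1: formula gives 0, F = 0 ✓
  x=0, y=1, z=0: formula gives 0, F = 0 ✓
  x=0, y=1, z=1: formula gives 1, F = 1 ✓
  x=1, y=0, z=0: formula gives 1, F = 1 ✓
  …and likewise for the remaining 3 rows.
All 8 rows match — the expression computes F exactly.

Yes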